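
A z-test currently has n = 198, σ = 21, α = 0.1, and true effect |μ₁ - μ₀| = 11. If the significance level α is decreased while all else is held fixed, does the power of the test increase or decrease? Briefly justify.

Power decreases: a smaller α raises the critical value, so less of the H₁ sampling distribution falls in the rejection region.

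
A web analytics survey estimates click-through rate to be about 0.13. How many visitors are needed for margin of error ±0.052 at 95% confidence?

n = z²p(1-p)/E² = 1.96²×0.13×0.87/0.052² = 160.7 → n = 161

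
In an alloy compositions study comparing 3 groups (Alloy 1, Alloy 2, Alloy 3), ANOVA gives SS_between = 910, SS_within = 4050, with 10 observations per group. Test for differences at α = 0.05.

df_between = 2, df_within = 27. F = MS_between/MS_within = 455.0/150.0 = 3.033. F_crit ≈ 3.354. Fail to reject H₀.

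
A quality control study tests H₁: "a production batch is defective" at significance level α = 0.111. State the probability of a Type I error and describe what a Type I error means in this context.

P(Type I error) = α = 0.111. A Type I error is rejecting H₀ when H₀ is actually true (false positive) — here, concluding that a production batch is defective when in fact this is not the case. Consequence: scrapping a good batch — wasted material and cost for no reason.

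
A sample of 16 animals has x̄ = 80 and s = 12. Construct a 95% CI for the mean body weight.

CI = x̄ ± t*(s/√n) = 80 ± 2.131(12/√16) = (73.61, 86.39)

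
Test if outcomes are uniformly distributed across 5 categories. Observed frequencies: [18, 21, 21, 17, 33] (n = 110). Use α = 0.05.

Expected = 22 each. χ² = Σ(O-E)²/E = 7.455. df = 4, critical value = 9.488. Fail to reject H₀.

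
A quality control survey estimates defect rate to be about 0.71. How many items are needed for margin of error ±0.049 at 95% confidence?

n = z²p(1-p)/E² = 1.96²×0.71×0.29/0.049² = 329.4 → n = 330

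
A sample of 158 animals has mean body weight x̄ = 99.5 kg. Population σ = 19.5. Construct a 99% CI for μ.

CI = x̄ ± z*(σ/√n) = 99.5 ± 2.576(19.5/√158) = 99.5 ± 4.0 = (95.5, 103.5)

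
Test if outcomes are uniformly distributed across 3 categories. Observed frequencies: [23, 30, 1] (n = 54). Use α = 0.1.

Expected = 18 each. χ² = Σ(O-E)²/E = 25.444. df = 2, critical value = 4.605. Reject H₀.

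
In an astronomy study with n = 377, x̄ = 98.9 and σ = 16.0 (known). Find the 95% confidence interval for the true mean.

CI = x̄ ± z*(σ/√n) = 98.9 ± 1.96(16.0/√377) = 98.9 ± 1.62 = (97.28, 100.52)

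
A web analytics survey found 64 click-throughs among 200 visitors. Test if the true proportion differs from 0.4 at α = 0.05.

p̂ = 0.32, p₀ = 0.4. z = (p̂ - p₀)/√(p₀(1-p₀)/n) = -2.309. Critical: ±1.96. Reject H₀.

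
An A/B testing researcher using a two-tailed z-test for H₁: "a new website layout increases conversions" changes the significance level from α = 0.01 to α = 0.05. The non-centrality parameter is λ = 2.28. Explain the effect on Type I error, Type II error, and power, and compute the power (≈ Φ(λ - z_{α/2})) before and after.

Increasing α from 0.01 to 0.05:
• Type I error rate increases (α is the Type I rate by definition).
• Critical value moves from z_{α/2} = 2.576 to 1.96, so power = Φ(λ - z_{α/2}) goes from Φ(2.28 - 2.576) = 0.384 to Φ(2.28 - 1.96) = 0.626.
• Type II error rate β = 1 - power therefore decreases (0.616 → 0.374).
Appropriate when false negatives are costly — here, discarding a layout that would have improved conversions — lost revenue.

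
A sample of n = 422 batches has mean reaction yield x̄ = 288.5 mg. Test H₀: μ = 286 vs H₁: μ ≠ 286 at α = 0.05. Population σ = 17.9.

z = (x̄ - μ₀)/(σ/√n) = (288.5 - 286)/(17.9/√422) = 2.869. Critical value: ±1.96. Since |2.869| > 1.96, Reject H₀.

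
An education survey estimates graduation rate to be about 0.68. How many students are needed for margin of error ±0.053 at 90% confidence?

n = z²p(1-p)/E² = 1.645²×0.68×0.32/0.053² = 209.6 → n = 210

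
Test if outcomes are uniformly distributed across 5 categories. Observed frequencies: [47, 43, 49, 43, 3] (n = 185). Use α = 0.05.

Expected = 37 each. χ² = Σ(O-E)²/E = 39.784. df = 4, critical value = 9.488. Reject H₀.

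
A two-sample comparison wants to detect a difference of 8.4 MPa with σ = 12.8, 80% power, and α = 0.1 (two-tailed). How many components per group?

n per group = 2(z_α/2 + z_β)²σ²/d² = 2×(1.645 + 0.84)²×12.8²/8.4² = 28.7 → n = 29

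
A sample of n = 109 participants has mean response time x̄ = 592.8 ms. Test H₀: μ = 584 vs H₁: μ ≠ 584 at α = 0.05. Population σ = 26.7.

z = (x̄ - μ₀)/(σ/√n) = (592.8 - 584)/(26.7/√109) = 3.441. Critical value: ±1.96. Since |3.441| > 1.96, Reject H₀.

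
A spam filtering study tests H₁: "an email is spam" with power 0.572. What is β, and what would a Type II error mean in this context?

β = 1 - power = 1 - 0.572 = 0.428. A Type II error is failing to reject H₀ when H₀ is false (false negative) — here, failing to conclude that an email is spam when in fact it is true. Consequence: a spam email lands in the inbox.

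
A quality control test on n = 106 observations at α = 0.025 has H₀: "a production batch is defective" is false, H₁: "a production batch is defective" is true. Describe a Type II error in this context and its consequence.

Type II error: failing to reject H₀ when it is false — concluding that a production batch is defective is not supported when in fact it is. Consequence: shipping a defective batch — faulty products reach customers.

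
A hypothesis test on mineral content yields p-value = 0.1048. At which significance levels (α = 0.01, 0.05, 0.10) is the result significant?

p = 0.1048. Not significant at any of the given levels.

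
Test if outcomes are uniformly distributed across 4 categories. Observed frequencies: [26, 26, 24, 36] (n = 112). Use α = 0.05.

Expected = 28 each. χ² = Σ(O-E)²/E = 3.143. df = 3, critical value = 7.815. Fail to reject H₀.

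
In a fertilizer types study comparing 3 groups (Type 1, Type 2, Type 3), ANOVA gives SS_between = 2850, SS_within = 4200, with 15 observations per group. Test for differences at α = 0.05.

df_between = 2, df_within = 42. F = MS_between/MS_within = 1425.0/100.0 = 14.25. F_crit ≈ 3.22. Reject H₀. At least one mean differs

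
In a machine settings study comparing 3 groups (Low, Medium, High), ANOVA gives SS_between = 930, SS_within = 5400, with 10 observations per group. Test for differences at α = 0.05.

df_between = 2, df_within = 27. F = MS_between/MS_within = 465.0/200.0 = 2.325. F_crit ≈ 3.354. Fail to reject H₀.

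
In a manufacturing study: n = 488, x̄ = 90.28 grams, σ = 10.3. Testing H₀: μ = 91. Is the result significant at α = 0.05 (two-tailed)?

z = (90.28 - 91)/(10.3/√488) = -1.544. Since |z| ≤ 1.96, not significant at α = 0.05.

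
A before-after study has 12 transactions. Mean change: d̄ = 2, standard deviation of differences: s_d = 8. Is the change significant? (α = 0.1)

t = d̄/(s_d/√n) = 2/(8/√12) = 0.866. df = 11, critical t = ±1.796. Fail to reject H₀.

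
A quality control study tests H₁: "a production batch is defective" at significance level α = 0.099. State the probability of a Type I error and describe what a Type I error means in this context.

P(Type I error) = α = 0.099. A Type I error is rejecting H₀ when H₀ is actually true (false positive) — here, concluding that a production batch is defective when in fact this is not the case. Consequence: scrapping a good batch — wasted material and cost for no reason.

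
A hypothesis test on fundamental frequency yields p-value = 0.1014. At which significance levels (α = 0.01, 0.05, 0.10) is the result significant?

p = 0.1014. Not significant at any of the given levels.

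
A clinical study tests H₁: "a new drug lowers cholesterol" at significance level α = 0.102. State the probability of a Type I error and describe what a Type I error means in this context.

P(Type I error) = α = 0.102. A Type I error is rejecting H₀ when H₀ is actually true (false positive) — here, concluding that a new drug lowers cholesterol when in fact this is not the case. Consequence: approving an ineffective drug — patients take a useless medication and may skip effective alternatives.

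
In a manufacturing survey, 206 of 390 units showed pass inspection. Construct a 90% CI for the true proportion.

p̂ = 0.528. CI = p̂ ± z*√(p̂(1-p̂)/n) = (0.487, 0.57)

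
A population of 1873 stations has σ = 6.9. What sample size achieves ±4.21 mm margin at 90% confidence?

Without FPC: n₀ = (1.645×6.9/4.21)² = 7.269. With FPC: n = n₀N/(n₀+N-1) = 7.2 → n = 8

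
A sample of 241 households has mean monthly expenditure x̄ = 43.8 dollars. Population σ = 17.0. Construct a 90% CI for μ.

CI = x̄ ± z*(σ/√n) = 43.8 ± 1.645(17.0/√241) = 43.8 ± 1.8 = (42.0, 45.6)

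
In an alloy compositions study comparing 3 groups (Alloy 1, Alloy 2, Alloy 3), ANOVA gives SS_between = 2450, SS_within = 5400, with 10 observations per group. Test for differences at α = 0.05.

df_between = 2, df_within = 27. F = MS_between/MS_within = 1225.0/200.0 = 6.125. F_crit ≈ 3.354. Reject H₀. At least one mean differs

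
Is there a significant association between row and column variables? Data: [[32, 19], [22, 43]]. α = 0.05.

χ² = 9.592. df = 1, critical = 3.841. Reject H₀. Variables are dependent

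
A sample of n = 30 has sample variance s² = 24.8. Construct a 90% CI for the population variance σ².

df = 29. χ²_{0.05} = 42.557, χ²_{0.95} = 17.708. CI for σ² = ((n-1)s²/χ²_{α/2}, (n-1)s²/χ²_{1-α/2}) = (29·24.8/42.557, 29·24.8/17.708) = (16.9, 40.61)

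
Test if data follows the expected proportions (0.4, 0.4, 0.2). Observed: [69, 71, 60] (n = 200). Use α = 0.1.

Expected: [80.0, 80.0, 40.0]. χ² = 12.525. df = 2, critical = 4.605. Reject H₀.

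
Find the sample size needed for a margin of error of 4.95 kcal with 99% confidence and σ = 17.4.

n = (z*σ/E)² = (2.576×17.4/4.95)² = 82.0 → n = 82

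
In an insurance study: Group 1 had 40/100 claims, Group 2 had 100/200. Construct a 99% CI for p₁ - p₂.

p̂₁ = 0.4, p̂₂ = 0.5. Difference = -0.1. CI = (-0.256, 0.056)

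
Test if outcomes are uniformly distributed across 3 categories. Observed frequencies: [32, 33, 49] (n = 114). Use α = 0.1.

Expected = 38 each. χ² = Σ(O-E)²/E = 4.789. df = 2, critical value = 4.605. Reject H₀.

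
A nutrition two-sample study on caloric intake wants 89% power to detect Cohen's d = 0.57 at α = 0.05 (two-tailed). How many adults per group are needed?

z_{α/2} = 1.96, z_β = Φ⁻¹(0.89) = 1.227. For medium effect (d = 0.57): n per group = 2(z_{α/2} + z_β)²/d² = 2(1.96 + 1.227)²/0.57² = 62.5 → 63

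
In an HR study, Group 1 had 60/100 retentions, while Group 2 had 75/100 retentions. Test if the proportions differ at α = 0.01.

p̂₁ = 0.6, p̂₂ = 0.75, pooled p̂ = 0.675. z = -2.265. Critical: ±2.576. Fail to reject H₀.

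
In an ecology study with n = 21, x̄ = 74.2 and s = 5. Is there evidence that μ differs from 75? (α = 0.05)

t = (x̄ - μ₀)/(s/√n) = (74.2 - 75)/(5/√21) = -0.733. df = 20, critical t = ±2.086. Fail to reject H₀.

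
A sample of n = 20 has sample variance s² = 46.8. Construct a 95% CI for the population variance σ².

df = 19. χ²_{0.025} = 32.852, χ²_{0.975} = 8.907. CI for σ² = ((n-1)s²/χ²_{α/2}, (n-1)s²/χ²_{1-α/2}) = (19·46.8/32.852, 19·46.8/8.907) = (27.07, 99.83)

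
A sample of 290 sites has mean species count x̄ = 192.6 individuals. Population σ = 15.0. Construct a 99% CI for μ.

CI = x̄ ± z*(σ/√n) = 192.6 ± 2.576(15.0/√290) = 192.6 ± 2.27 = (190.33, 194.87)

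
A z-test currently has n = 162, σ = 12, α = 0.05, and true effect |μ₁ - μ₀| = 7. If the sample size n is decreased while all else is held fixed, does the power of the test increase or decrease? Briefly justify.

Power decreases: a smaller n inflates the standard error σ/√n, pulling the sampling distribution under H₁ back toward the critical value.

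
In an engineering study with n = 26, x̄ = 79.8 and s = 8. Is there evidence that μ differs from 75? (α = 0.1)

t = (x̄ - μ₀)/(s/√n) = (79.8 - 75)/(8/√26) = 3.059. df = 25, critical t = ±1.708. Reject H₀.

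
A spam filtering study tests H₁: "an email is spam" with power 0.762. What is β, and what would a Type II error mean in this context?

β = 1 - power = 1 - 0.762 = 0.238. A Type II error is failing to reject H₀ when H₀ is false (false negative) — here, failing to conclude that an email is spam when in fact it is true. Consequence: a spam email lands in the inbox.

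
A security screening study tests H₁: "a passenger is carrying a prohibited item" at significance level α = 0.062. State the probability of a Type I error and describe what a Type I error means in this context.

P(Type I error) = α = 0.062. A Type I error is rejecting H₀ when H₀ is actually true (false positive) — here, concluding that a passenger is carrying a prohibited item when in fact this is not the case. Consequence: detaining an innocent passenger — delay and inconvenience.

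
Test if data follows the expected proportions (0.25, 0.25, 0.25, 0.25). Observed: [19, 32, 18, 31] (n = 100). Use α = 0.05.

Expected: [25.0, 25.0, 25.0, 25.0]. χ² = 6.8. df = 3, critical = 7.815. Fail to reject H₀.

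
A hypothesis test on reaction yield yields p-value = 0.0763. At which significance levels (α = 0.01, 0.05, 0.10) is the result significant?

p = 0.0763. Significant at: α = 0.1.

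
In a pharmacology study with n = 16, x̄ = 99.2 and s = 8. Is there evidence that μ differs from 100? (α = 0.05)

t = (x̄ - μ₀)/(s/√n) = (99.2 - 100)/(8/√16) = -0.4. df = 15, critical t = ±2.131. Fail to reject H₀.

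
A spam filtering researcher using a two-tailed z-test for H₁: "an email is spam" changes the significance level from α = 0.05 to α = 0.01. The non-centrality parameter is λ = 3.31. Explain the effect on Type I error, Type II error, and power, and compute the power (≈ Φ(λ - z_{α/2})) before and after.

Decreasing α from 0.05 to 0.01:
• Type I error rate decreases (α is the Type I rate by definition).
• Critical value moves from z_{α/2} = 1.96 to 2.576, so power = Φ(λ - z_{α/2}) goes from Φ(3.31 - 1.96) = 0.911 to Φ(3.31 - 2.576) = 0.769.
• Type II error rate β = 1 - power therefore increases (0.089 → 0.231).
Appropriate when false positives are costly — here, a legitimate email is sent to the spam folder and the user misses it.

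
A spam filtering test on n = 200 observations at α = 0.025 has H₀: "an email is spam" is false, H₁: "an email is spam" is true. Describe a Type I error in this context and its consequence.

Type I error: rejecting H₀ when it is true — concluding that an email is spam when in fact it is not. Consequence: a legitimate email is sent to the spam folder and the user misses it.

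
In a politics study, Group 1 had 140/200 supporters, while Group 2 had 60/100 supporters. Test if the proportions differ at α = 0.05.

p̂₁ = 0.7, p̂₂ = 0.6, pooled p̂ = 0.667. z = 1.732. Critical: ±1.96. Fail to reject H₀.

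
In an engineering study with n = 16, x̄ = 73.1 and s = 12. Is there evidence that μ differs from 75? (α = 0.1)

t = (x̄ - μ₀)/(s/√n) = (73.1 - 75)/(12/√16) = -0.633. df = 15, critical t = ±1.753. Fail to reject H₀.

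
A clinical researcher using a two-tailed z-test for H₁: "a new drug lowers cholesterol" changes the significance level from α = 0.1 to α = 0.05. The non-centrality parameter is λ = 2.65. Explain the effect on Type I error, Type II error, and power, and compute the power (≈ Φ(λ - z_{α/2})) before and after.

Decreasing α from 0.1 to 0.05:
• Type I error rate decreases (α is the Type I rate by definition).
• Critical value moves from z_{α/2} = 1.645 to 1.96, so power = Φ(λ - z_{α/2}) goes from Φ(2.65 - 1.645) = 0.843 to Φ(2.65 - 1.96) = 0.755.
• Type II error rate β = 1 - power therefore increases (0.157 → 0.245).
Appropriate when false positives are costly — here, approving an ineffective drug — patients take a useless medication and may skip effective alternatives.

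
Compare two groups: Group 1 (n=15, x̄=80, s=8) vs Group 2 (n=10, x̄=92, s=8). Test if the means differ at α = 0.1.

Pooled sp = 8.0. t = -3.674, df = 23. Critical t = ±1.714. Reject H₀.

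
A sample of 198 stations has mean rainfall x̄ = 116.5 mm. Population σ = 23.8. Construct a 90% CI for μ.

CI = x̄ ± z*(σ/√n) = 116.5 ± 1.645(23.8/√198) = 116.5 ± 2.78 = (113.72, 119.28)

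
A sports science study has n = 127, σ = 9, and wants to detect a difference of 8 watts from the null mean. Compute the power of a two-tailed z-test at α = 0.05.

SE = σ/√n = 9/√127 = 0.799. Non-centrality λ = d/SE = 8/0.799 = 10.017. Power ≈ Φ(λ - z_{α/2}) = Φ(10.017 - 1.96) = Φ(8.057) = 1.0.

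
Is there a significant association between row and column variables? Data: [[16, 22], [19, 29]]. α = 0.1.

χ² = 0.056. df = 1, critical = 2.706. Fail to reject H₀. No evidence of dependence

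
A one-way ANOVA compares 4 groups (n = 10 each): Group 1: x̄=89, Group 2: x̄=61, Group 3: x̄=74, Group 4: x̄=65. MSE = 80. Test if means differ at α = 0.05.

Grand mean = 72.25. SS_between = 4627.5, MS_between = 1542.5. F = 19.281, F_crit ≈ 2.866. Reject H₀.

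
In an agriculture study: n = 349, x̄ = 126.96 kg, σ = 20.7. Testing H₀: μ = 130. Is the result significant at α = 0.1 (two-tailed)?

z = (126.96 - 130)/(20.7/√349) = -2.744. Since |z| > 1.645, significant at α = 0.1.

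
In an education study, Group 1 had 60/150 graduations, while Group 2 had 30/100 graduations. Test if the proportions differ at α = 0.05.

p̂₁ = 0.4, p̂₂ = 0.3, pooled p̂ = 0.36. z = 1.614. Critical: ±1.96. Fail to reject H₀.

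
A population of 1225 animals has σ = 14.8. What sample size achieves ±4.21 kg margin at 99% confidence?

Without FPC: n₀ = (2.576×14.8/4.21)² = 82.007. With FPC: n = n₀N/(n₀+N-1) = 76.9 → n = 77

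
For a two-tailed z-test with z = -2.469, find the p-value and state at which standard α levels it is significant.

p = 2·P(Z > |-2.469|) = 2·(1 - Φ(2.469)) ≈ 0.0135. Significant at α = 0.1; Significant at α = 0.05.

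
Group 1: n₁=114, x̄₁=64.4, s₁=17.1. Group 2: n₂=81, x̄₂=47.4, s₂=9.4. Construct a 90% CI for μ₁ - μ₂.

Difference = 17.0. SE = √(17.1²/114 + 9.4²/81) = 1.912. CI = (13.85, 20.15)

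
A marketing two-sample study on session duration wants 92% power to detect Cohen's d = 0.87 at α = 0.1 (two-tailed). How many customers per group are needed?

z_{α/2} = 1.645, z_β = Φ⁻¹(0.92) = 1.405. For large effect (d = 0.87): n per group = 2(z_{α/2} + z_β)²/d² = 2(1.645 + 1.405)²/0.87² = 24.6 → 25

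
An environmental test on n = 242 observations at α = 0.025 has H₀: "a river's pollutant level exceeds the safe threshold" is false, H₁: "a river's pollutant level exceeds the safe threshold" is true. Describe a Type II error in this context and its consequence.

Type II error: failing to reject H₀ when it is false — concluding that a river's pollutant level exceeds the safe threshold is not supported when in fact it is. Consequence: allowing unsafe pollution to continue.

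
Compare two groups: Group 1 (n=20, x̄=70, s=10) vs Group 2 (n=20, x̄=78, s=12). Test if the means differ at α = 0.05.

Pooled sp = 11.05. t = -2.29, df = 38. Critical t = ±2.024. Reject H₀.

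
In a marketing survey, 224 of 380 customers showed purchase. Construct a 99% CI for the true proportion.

p̂ = 0.589. CI = p̂ ± z*√(p̂(1-p̂)/n) = (0.524, 0.654)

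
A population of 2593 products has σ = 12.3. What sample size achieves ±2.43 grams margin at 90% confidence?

Without FPC: n₀ = (1.645×12.3/2.43)² = 69.331. With FPC: n = n₀N/(n₀+N-1) = 67.6 → n = 68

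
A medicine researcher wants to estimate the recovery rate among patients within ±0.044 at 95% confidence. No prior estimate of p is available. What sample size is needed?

Conservative approach: use p = 0.5 (maximizes p(1-p) = 0.25). n = z²(0.25)/E² = 1.96²×0.25/0.044² = 496.1 → n = 497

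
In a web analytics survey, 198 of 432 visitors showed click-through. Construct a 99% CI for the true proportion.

p̂ = 0.458. CI = p̂ ± z*√(p̂(1-p̂)/n) = (0.397, 0.52)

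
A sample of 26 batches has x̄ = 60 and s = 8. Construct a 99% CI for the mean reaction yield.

CI = x̄ ± t*(s/√n) = 60 ± 2.787(8/√26) = (55.63, 64.37)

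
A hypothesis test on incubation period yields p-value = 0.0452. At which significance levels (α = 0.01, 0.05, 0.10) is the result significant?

p = 0.0452. Significant at: α = 0.05, 0.1.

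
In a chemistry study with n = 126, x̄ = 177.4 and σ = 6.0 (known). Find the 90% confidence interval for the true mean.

CI = x̄ ± z*(σ/√n) = 177.4 ± 1.645(6.0/√126) = 177.4 ± 0.88 = (176.52, 178.28)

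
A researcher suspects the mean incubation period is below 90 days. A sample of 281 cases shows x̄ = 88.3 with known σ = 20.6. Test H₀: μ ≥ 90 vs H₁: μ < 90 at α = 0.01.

z = -1.383. Critical value: -2.33. Fail to reject H₀.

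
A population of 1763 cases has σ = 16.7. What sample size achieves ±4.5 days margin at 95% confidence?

Without FPC: n₀ = (1.96×16.7/4.5)² = 52.908. With FPC: n = n₀N/(n₀+N-1) = 51.4 → n = 52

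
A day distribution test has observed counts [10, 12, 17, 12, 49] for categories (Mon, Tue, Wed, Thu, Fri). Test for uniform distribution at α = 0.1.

Expected = 20 each. χ² = Σ(O-E)²/E = 53.9. df = 4, critical value = 7.779. Reject H₀.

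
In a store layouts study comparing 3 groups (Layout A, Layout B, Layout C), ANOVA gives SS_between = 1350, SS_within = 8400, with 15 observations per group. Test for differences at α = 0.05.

df_between = 2, df_within = 42. F = MS_between/MS_within = 675.0/200.0 = 3.375. F_crit ≈ 3.22. Reject H₀. At least one mean differs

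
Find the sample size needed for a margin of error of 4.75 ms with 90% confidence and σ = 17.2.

n = (z*σ/E)² = (1.645×17.2/4.75)² = 35.5 → n = 36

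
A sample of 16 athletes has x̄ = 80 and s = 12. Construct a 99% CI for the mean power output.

CI = x̄ ± t*(s/√n) = 80 ± 2.947(12/√16) = (71.16, 88.84)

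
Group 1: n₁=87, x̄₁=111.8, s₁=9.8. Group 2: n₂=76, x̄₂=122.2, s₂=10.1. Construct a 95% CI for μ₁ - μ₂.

Difference = -10.4. SE = √(9.8²/87 + 10.1²/76) = 1.564. CI = (-13.47, -7.33)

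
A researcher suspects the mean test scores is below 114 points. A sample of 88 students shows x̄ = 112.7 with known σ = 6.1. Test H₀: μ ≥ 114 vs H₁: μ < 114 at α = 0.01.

z = -1.999. Critical value: -2.33. Fail to reject H₀.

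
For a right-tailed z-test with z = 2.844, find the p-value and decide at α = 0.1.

p = P(Z > 2.844) = 1 - Φ(2.844) ≈ 0.0022. Since p < 0.1, reject H₀ (significant) at α = 0.1.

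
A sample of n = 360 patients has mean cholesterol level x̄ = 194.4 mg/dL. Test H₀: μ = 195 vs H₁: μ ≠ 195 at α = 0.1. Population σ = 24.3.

z = (x̄ - μ₀)/(σ/√n) = (194.4 - 195)/(24.3/√360) = -0.468. Critical value: ±1.645. Since |-0.468| ≤ 1.645, Fail to reject H₀.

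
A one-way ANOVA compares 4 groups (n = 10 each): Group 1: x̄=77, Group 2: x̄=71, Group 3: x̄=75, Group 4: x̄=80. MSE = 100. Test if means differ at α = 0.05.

Grand mean = 75.75. SS_between = 427.5, MS_between = 142.5. F = 1.425, F_crit ≈ 2.866. Fail to reject H₀.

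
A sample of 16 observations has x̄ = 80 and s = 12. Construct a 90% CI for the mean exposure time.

CI = x̄ ± t*(s/√n) = 80 ± 1.753(12/√16) = (74.74, 85.26)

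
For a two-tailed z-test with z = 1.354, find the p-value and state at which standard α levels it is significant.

p = 2·P(Z > |1.354|) = 2·(1 - Φ(1.354)) ≈ 0.1757. Not significant at any standard level.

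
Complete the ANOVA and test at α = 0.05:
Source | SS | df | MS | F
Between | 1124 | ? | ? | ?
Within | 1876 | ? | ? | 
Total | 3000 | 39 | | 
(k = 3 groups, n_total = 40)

df_between = 2, df_within = 37. MS_between = 562.0, MS_within = 50.7. F = 11.084, F_crit ≈ 3.252. Reject H₀.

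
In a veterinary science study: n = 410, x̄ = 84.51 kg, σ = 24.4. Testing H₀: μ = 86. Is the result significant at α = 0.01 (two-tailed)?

z = (84.51 - 86)/(24.4/√410) = -1.236. Since |z| ≤ 2.576, not significant at α = 0.01.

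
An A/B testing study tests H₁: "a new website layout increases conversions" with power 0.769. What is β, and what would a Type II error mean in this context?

β = 1 - power = 1 - 0.769 = 0.231. A Type II error is failing to reject H₀ when H₀ is false (false negative) — here, failing to conclude that a new website layout increases conversions when in fact it is true. Consequence: discarding a layout that would have improved conversions — lost revenue.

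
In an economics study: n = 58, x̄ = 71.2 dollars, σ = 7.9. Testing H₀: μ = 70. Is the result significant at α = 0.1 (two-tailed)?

z = (71.2 - 70)/(7.9/√58) = 1.157. Since |z| ≤ 1.645, not significant at α = 0.1.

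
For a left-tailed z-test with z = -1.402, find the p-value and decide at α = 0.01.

p = P(Z < -1.402) = Φ(-1.402) ≈ 0.0805. Since p ≥ 0.01, fail to reject H₀ (not significant) at α = 0.01.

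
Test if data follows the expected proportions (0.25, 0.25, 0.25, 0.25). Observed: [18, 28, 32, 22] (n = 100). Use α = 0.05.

Expected: [25.0, 25.0, 25.0, 25.0]. χ² = 4.64. df = 3, critical = 7.815. Fail to reject H₀.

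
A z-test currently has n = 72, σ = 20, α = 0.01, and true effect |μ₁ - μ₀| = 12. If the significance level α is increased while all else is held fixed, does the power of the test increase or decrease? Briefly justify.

Power increases: a larger α lowers the critical value, so more of the H₁ sampling distribution falls in the rejection region.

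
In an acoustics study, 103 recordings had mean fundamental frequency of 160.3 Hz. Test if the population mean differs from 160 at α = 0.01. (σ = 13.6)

z = (x̄ - μ₀)/(σ/√n) = (160.3 - 160)/(13.6/√103) = 0.224. Critical value: ±2.576. Since |0.224| ≤ 2.576, Fail to reject H₀.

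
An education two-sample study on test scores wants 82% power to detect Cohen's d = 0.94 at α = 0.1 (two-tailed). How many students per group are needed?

z_{α/2} = 1.645, z_β = Φ⁻¹(0.82) = 0.915. For large effect (d = 0.94): n per group = 2(z_{α/2} + z_β)²/d² = 2(1.645 + 0.915)²/0.94² = 14.8 → 15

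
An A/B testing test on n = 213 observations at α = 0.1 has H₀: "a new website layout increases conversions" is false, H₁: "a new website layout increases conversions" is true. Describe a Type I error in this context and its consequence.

Type I error: rejecting H₀ when it is true — concluding that a new website layout increases conversions when in fact it is not. Consequence: rolling out a layout that doesn't actually help — wasted engineering effort.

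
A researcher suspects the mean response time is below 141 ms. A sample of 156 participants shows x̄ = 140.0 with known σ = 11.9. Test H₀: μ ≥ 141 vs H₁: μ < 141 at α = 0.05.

z = -1.05. Critical value: -1.645. Fail to reject H₀.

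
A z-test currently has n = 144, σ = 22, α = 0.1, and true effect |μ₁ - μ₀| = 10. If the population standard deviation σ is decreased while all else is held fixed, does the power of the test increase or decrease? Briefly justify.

Power increases: a smaller σ shrinks the standard error σ/√n, moving the sampling distribution under H₁ further from the critical value.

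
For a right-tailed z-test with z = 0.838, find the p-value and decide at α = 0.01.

p = P(Z > 0.838) = 1 - Φ(0.838) ≈ 0.201. Since p ≥ 0.01, fail to reject H₀ (not significant) at α = 0.01.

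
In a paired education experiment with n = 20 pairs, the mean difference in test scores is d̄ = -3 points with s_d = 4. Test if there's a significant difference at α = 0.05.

t = d̄/(s_d/√n) = -3/(4/√20) = -3.354. df = 19, critical t = ±2.093. Reject H₀.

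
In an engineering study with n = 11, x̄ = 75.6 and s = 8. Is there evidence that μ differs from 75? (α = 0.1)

t = (x̄ - μ₀)/(s/√n) = (75.6 - 75)/(8/√11) = 0.249. df = 10, critical t = ±1.812. Fail to reject H₀.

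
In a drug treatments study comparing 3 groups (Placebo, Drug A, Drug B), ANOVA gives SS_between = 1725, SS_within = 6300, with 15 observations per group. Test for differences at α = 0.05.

df_between = 2, df_within = 42. F = MS_between/MS_within = 862.5/150.0 = 5.75. F_crit ≈ 3.22. Reject H₀. At least one mean differs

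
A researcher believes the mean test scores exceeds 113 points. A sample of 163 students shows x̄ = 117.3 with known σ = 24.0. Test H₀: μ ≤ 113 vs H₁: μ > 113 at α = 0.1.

z = 2.287. Critical value: 1.28. Reject H₀.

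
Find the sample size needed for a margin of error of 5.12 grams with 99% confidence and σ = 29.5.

n = (z*σ/E)² = (2.576×29.5/5.12)² = 220.3 → n = 221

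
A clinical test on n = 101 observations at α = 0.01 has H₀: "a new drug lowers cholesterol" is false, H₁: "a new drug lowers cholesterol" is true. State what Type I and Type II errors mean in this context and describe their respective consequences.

Type I (false positive): concluding that a new drug lowers cholesterol when it is not — approving an ineffective drug — patients take a useless medication and may skip effective alternatives. Type II (false negative): failing to conclude that a new drug lowers cholesterol when it is — shelving an effective drug — patients miss out on a treatment that would have helped. Which is costlier depends on domain priorities and is a judgement call rather than a statistical fact.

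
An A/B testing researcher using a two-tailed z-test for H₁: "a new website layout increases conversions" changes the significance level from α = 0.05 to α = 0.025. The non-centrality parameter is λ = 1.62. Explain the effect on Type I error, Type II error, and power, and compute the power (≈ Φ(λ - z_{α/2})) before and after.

Decreasing α from 0.05 to 0.025:
• Type I error rate decreases (α is the Type I rate by definition).
• Critical value moves from z_{α/2} = 1.96 to 2.241, so power = Φ(λ - z_{α/2}) goes from Φ(1.62 - 1.96) = 0.367 to Φ(1.62 - 2.241) = 0.267.
• Type II error rate β = 1 - power therefore increases (0.633 → 0.733).
Appropriate when false positives are costly — here, rolling out a layout that doesn't actually help — wasted engineering effort.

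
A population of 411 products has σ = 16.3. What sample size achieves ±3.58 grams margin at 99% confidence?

Without FPC: n₀ = (2.576×16.3/3.58)² = 137.563. With FPC: n = n₀N/(n₀+N-1) = 103.3 → n = 104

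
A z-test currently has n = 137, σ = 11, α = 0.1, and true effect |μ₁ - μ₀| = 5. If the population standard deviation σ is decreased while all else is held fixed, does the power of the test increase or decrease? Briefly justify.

Power increases: a smaller σ shrinks the standard error σ/√n, moving the sampling distribution under H₁ further from the critical value.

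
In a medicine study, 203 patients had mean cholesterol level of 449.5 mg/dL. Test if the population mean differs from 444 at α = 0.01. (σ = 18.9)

z = (x̄ - μ₀)/(σ/√n) = (449.5 - 444)/(18.9/√203) = 4.146. Critical value: ±2.576. Since |4.146| > 2.576, Reject H₀.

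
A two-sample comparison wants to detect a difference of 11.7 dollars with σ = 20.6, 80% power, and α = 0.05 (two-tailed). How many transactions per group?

n per group = 2(z_α/2 + z_β)²σ²/d² = 2×(1.96 + 0.84)²×20.6²/11.7² = 48.6 → n = 49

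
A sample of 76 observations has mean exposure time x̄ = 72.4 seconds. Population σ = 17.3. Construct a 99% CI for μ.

CI = x̄ ± z*(σ/√n) = 72.4 ± 2.576(17.3/√76) = 72.4 ± 5.11 = (67.29, 77.51)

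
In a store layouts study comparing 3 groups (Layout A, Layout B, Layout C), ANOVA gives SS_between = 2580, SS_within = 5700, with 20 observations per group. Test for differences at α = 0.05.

df_between = 2, df_within = 57. F = MS_between/MS_within = 1290.0/100.0 = 12.9. F_crit ≈ 3.159. Reject H₀. At least one mean differs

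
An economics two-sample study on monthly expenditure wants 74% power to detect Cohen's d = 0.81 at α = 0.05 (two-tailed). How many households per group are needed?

z_{α/2} = 1.96, z_β = Φ⁻¹(0.74) = 0.643. For large effect (d = 0.81): n per group = 2(z_{α/2} + z_β)²/d² = 2(1.96 + 0.643)²/0.81² = 20.7 → 21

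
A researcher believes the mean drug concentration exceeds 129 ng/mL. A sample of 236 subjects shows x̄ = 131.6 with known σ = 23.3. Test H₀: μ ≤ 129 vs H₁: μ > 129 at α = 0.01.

z = 1.714. Critical value: 2.33. Fail to reject H₀.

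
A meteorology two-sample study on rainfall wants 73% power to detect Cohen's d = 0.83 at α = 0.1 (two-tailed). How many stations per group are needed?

z_{α/2} = 1.645, z_β = Φ⁻¹(0.73) = 0.613. For large effect (d = 0.83): n per group = 2(z_{α/2} + z_β)²/d² = 2(1.645 + 0.613)²/0.83² = 14.8 → 15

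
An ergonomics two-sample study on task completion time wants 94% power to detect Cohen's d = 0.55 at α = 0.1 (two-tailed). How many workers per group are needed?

z_{α/2} = 1.645, z_β = Φ⁻¹(0.94) = 1.555. For medium effect (d = 0.55): n per group = 2(z_{α/2} + z_β)²/d² = 2(1.645 + 1.555)²/0.55² = 67.7 → 68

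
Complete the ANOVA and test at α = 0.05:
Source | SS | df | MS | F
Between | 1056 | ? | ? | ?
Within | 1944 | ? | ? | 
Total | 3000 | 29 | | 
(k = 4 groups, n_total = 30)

df_between = 3, df_within = 26. MS_between = 352.0, MS_within = 74.77. F = 4.708, F_crit ≈ 2.975. Reject H₀.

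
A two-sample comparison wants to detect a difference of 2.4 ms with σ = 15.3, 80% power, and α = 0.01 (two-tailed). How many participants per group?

n per group = 2(z_α/2 + z_β)²σ²/d² = 2×(2.576 + 0.84)²×15.3²/2.4² = 948.5 → n = 949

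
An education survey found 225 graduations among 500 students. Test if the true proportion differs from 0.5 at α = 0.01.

p̂ = 0.45, p₀ = 0.5. z = (p̂ - p₀)/√(p₀(1-p₀)/n) = -2.236. Critical: ±2.576. Fail to reject H₀.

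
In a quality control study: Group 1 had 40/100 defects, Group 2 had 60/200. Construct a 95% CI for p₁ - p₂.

p̂₁ = 0.4, p̂₂ = 0.3. Difference = 0.1. CI = (-0.015, 0.215)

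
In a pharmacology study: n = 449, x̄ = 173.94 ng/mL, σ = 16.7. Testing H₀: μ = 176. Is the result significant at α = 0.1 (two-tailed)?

z = (173.94 - 176)/(16.7/√449) = -2.614. Since |z| > 1.645, significant at α = 0.1.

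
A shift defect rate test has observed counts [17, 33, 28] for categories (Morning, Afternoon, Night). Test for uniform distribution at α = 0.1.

Expected = 26 each. χ² = Σ(O-E)²/E = 5.154. df = 2, critical value = 4.605. Reject H₀.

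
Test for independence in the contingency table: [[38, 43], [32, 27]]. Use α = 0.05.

χ² = 0.732. df = 1, critical = 3.841. Fail to reject H₀. No evidence of dependence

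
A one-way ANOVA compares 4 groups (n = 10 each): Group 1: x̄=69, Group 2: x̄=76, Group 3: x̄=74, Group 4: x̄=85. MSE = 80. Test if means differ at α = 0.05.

Grand mean = 76.0. SS_between = 1340.0, MS_between = 446.67. F = 5.583, F_crit ≈ 2.866. Reject H₀.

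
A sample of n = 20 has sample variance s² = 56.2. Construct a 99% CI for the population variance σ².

df = 19. χ²_{0.005} = 38.582, χ²_{0.995} = 6.844. CI for σ² = ((n-1)s²/χ²_{α/2}, (n-1)s²/χ²_{1-α/2}) = (19·56.2/38.582, 19·56.2/6.844) = (27.68, 156.02)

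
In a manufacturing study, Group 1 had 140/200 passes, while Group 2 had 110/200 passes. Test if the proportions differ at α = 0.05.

p̂₁ = 0.7, p̂₂ = 0.55, pooled p̂ = 0.625. z = 3.098. Critical: ±1.96. Reject H₀.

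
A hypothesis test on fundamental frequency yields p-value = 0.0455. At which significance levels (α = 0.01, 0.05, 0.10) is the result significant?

p = 0.0455. Significant at: α = 0.05, 0.1.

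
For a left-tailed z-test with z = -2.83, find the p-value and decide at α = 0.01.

p = P(Z < -2.83) = Φ(-2.83) ≈ 0.0023. Since p < 0.01, reject H₀ (significant) at α = 0.01.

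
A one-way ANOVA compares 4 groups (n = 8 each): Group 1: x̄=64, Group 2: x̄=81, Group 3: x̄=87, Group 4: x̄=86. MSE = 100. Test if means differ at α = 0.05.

Grand mean = 79.5. SS_between = 2728.0, MS_between = 909.33. F = 9.093, F_crit ≈ 2.947. Reject H₀.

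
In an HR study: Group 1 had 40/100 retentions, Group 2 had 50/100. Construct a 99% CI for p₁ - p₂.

p̂₁ = 0.4, p̂₂ = 0.5. Difference = -0.1. CI = (-0.28, 0.08)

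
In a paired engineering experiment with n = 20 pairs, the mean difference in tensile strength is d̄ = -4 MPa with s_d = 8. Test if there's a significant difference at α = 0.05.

t = d̄/(s_d/√n) = -4/(8/√20) = -2.236. df = 19, critical t = ±2.093. Reject H₀.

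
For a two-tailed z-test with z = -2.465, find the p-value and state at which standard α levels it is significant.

p = 2·P(Z > |-2.465|) = 2·(1 - Φ(2.465)) ≈ 0.0137. Significant at α = 0.1; Significant at α = 0.05.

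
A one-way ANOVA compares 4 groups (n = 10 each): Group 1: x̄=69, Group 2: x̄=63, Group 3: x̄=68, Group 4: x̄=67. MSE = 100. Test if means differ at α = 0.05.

Grand mean = 66.75. SS_between = 207.5, MS_between = 69.17. F = 0.692, F_crit ≈ 2.866. Fail to reject H₀.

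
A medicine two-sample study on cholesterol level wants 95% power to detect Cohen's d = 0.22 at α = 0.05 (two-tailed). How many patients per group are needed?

z_{α/2} = 1.96, z_β = Φ⁻¹(0.95) = 1.645. For small effect (d = 0.22): n per group = 2(z_{α/2} + z_β)²/d² = 2(1.96 + 1.645)²/0.22² = 537.03 → 538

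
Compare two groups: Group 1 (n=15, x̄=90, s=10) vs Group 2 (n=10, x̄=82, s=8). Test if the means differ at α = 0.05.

Pooled sp = 9.27. t = 2.114, df = 23. Critical t = ±2.069. Reject H₀.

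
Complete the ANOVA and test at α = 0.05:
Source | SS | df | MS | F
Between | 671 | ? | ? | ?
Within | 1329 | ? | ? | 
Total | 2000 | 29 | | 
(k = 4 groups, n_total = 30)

df_between = 3, df_within = 26. MS_between = 223.67, MS_within = 51.12. F = 4.376, F_crit ≈ 2.975. Reject H₀.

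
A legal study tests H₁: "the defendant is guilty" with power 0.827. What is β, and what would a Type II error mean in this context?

β = 1 - power = 1 - 0.827 = 0.173. A Type II error is failing to reject H₀ when H₀ is false (false negative) — here, failing to conclude that the defendant is guilty when in fact it is true. Consequence: acquitting a guilty person.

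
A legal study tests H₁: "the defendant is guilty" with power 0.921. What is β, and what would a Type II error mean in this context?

β = 1 - power = 1 - 0.921 = 0.079. A Type II error is failing to reject H₀ when H₀ is false (false negative) — here, failing to conclude that the defendant is guilty when in fact it is true. Consequence: acquitting a guilty person.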